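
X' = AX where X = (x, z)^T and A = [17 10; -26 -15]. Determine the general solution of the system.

x(t) = C_1e^(t)sin(2t) + 2C_1e^(t)cos(2t) + 2C_2e^(t)sin(2t) - C_2e^(t)cos(2t), z(t) = -2C_1e^(t)sin(2t) - 3C_1e^(t)cos(2t) - 3C_2e^(t)sin(2t) + 2C_2e^(t)cos(2t)

Coefficient matrix A = [[17, 10], [-26, -15]].
Characteristic polynomial det(A - λI) = λ^2 - 2λ + 5 = 0.
Eigenvalues λ = 1 ± 2i (complex conjugate pair).
For λ=1+2i: an eigenvector is (2,-3) - i(1,-2) = (2 - i, -3 + 2i).
A real fundamental pair from Re and Im of e^((1+2i)t)v: X_1 = e^(t)(cos(2t)·(2,-3) + sin(2t)·(1,-2)), X_2 = e^(t)(sin(2t)·(2,-3) - cos(2t)·(1,-2)).
General solution: C_1X_1 + C_2X_2.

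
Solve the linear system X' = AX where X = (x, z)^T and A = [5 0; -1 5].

x(t) = -c_2e^(5t), z(t) = c_1e^(5t) + c_2te^(5t) - 3c_2e^(5t)

Coefficient matrix A = [[5, 0], [-1, 5]].
Characteristic polynomial det(A - λI) = λ^2 - 10λ + 25 = 0.
Single eigenvalue λ = 5 with algebraic multiplicity 2.
Eigenvector v = (0,1); generalized eigenvector w with (A-λI)w=v is (-1,-3).
General solution: e^(5t)[c_1·v + c_2·(t·v + w)].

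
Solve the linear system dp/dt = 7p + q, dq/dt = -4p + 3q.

Coefficient matrix A = [[7, 1], [-4, 3]].
Characteristic polynomial det(A - λI) = λ^2 - 10λ + 25 = 0.
Single eigenvalue λ = 5 with algebraic multiplicity 2.
Eigenvector v = (1,-2); generalized eigenvector w with (A-λI)w=v is (2,-3).
General solution: e^(5t)[K_1·v + K_2·(t·v + w)].

p(t) = K_1e^(5t) + K_2te^(5t) + 2K_2e^(5t), q(t) = -2K_1e^(5t) - 2K_2te^(5t) - 3K_2e^(5t)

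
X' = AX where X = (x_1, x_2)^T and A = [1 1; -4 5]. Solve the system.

x_1(t) = -C_1e^(3t) - C_2te^(3t) + 2C_2e^(3t), x_2(t) = -2C_1e^(3t) - 2C_2te^(3t) + 3C_2e^(3t)

Coefficient matrix A = [[1, 1], [-4, 5]].
Characteristic polynomial det(A - λI) = λ^2 - 6λ + 9 = 0.
Single eigenvalue λ = 3 with algebraic multiplicity 2.
Eigenvector v = (-1,-2); generalized eigenvector w with (A-λI)w=v is (2,3).
General solution: e^(3t)[C_1·v + C_2·(t·v + w)].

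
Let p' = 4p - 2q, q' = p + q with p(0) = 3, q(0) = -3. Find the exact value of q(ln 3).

81

A = [[4,-2],[1,1]]; eigenvalues λ = 3, 2.
Eigenvectors: (2,1) for λ=3, (-1,-1) for λ=2.
From the initial condition, c_1 = 6, c_2 = 9.
q(ln 3) = (6)(3^3)(1) + (9)(3^2)(-1) = 81.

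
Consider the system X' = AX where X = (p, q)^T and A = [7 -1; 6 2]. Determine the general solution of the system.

p(t) = c_1e^(4t) + c_2e^(5t), q(t) = 3c_1e^(4t) + 2c_2e^(5t)

Coefficient matrix A = [[7, -1], [6, 2]].
Characteristic polynomial det(A - λI) = λ^2 - 9λ + 20 = 0.
Eigenvalues λ = 4, 5.
For λ=4: (A-λI) row 1 is [3, -1], so an eigenvector is (1, 3).
For λ=5: (A-λI) row 1 is [2, -1], so an eigenvector is (1, 2).
General solution: c_1e^(4t)(1,3) + c_2e^(5t)(1,2).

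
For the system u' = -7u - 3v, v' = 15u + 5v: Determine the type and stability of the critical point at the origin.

stable spiral

A = [[-7,-3],[15,5]]; det(A-λI) = λ^2 + 2λ + 10.
λ = -1 ± 3i: negative real part.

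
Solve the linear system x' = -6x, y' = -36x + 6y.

Coefficient matrix A = [[-6, 0], [-36, 6]].
Characteristic polynomial det(A - λI) = λ^2 - 36 = 0.
Eigenvalues λ = 6, -6.
For λ=6: (A-λI) row 1 is [-12, 0], so an eigenvector is (0, -1).
For λ=-6: (A-λI) row 2 is [-36, 12], so an eigenvector is (-1, -3).
General solution: K_1e^(6t)(0,-1) + K_2e^(-6t)(-1,-3).

x(t) = -K_2e^(-6t), y(t) = -K_1e^(6t) - 3K_2e^(-6t)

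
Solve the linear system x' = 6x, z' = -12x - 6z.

Coefficient matrix A = [[6, 0], [-12, -6]].
Characteristic polynomial det(A - λI) = λ^2 - 36 = 0.
Eigenvalues λ = 6, -6.
For λ=6: (A-λI) row 2 is [-12, -12], so an eigenvector is (1, -1).
For λ=-6: (A-λI) row 1 is [12, 0], so an eigenvector is (0, 1).
General solution: K_1e^(6t)(1,-1) + K_2e^(-6t)(0,1).

x(t) = K_1e^(6t), z(t) = -K_1e^(6t) + K_2e^(-6t)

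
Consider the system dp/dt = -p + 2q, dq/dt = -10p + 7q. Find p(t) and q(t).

Coefficient matrix A = [[-1, 2], [-10, 7]].
Characteristic polynomial det(A - λI) = λ^2 - 6λ + 13 = 0.
Eigenvalues λ = 3 ± 2i (complex conjugate pair).
For λ=3+2i: an eigenvector is (1,2) - i(0,-1) = (1, 2 + i).
A real fundamental pair from Re and Im of e^((3+2i)t)v: X_1 = e^(3t)(cos(2t)·(1,2) + sin(2t)·(0,-1)), X_2 = e^(3t)(sin(2t)·(1,2) - cos(2t)·(0,-1)).
General solution: C_1X_1 + C_2X_2.

p(t) = C_1e^(3t)cos(2t) + C_2e^(3t)sin(2t), q(t) = -C_1e^(3t)sin(2t) + 2C_1e^(3t)cos(2t) + 2C_2e^(3t)sin(2t) + C_2e^(3t)cos(2t)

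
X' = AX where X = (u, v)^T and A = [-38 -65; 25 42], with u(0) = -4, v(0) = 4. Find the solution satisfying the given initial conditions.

u(t) = -20e^(2t)sin(5t) - 4e^(2t)cos(5t), v(t) = 12e^(2t)sin(5t) + 4e^(2t)cos(5t)

Coefficient matrix A = [[-38, -65], [25, 42]].
Characteristic polynomial det(A - λI) = λ^2 - 4λ + 29 = 0.
Eigenvalues λ = 2 ± 5i (complex conjugate pair).
For λ=2+5i: an eigenvector is (-2,1) - i(3,-2) = (-2 - 3i, 1 + 2i).
A real fundamental pair from Re and Im of e^((2+5i)t)v: X_1 = e^(2t)(cos(5t)·(-2,1) + sin(5t)·(3,-2)), X_2 = e^(2t)(sin(5t)·(-2,1) - cos(5t)·(3,-2)).
General solution: K_1X_1 + K_2X_2.
Applying u(0)=-4, v(0)=4 gives K_1=-4, K_2=4.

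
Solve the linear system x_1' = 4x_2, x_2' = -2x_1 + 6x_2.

Coefficient matrix A = [[0, 4], [-2, 6]].
Characteristic polynomial det(A - λI) = λ^2 - 6λ + 8 = 0.
Eigenvalues λ = 2, 4.
For λ=2: (A-λI) row 1 is [-2, 4], so an eigenvector is (2, 1).
For λ=4: (A-λI) row 1 is [-4, 4], so an eigenvector is (1, 1).
General solution: c_1e^(2t)(2,1) + c_2e^(4t)(1,1).

x_1(t) = 2c_1e^(2t) + c_2e^(4t), x_2(t) = c_1e^(2t) + c_2e^(4t)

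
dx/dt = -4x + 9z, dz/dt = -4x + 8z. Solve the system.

Coefficient matrix A = [[-4, 9], [-4, 8]].
Characteristic polynomial det(A - λI) = λ^2 - 4λ + 4 = 0.
Single eigenvalue λ = 2 with algebraic multiplicity 2.
Eigenvector v = (3,2); generalized eigenvector w with (A-λI)w=v is (-2,-1).
General solution: e^(2t)[c_1·v + c_2·(t·v + w)].

x(t) = 3c_1e^(2t) + 3c_2te^(2t) - 2c_2e^(2t), z(t) = 2c_1e^(2t) + 2c_2te^(2t) - c_2e^(2t)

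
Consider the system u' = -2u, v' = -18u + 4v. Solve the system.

u(t) = C_2e^(-2t), v(t) = -C_1e^(4t) + 3C_2e^(-2t)

Coefficient matrix A = [[-2, 0], [-18, 4]].
Characteristic polynomial det(A - λI) = λ^2 - 2λ - 8 = 0.
Eigenvalues λ = 4, -2.
For λ=4: (A-λI) row 1 is [-6, 0], so an eigenvector is (0, -1).
For λ=-2: (A-λI) row 2 is [-18, 6], so an eigenvector is (1, 3).
General solution: C_1e^(4t)(0,-1) + C_2e^(-2t)(1,3).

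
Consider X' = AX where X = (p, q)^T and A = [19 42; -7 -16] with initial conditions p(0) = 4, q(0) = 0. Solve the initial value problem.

p(t) = 12e^(5t) - 8e^(-2t), q(t) = -4e^(5t) + 4e^(-2t)

Coefficient matrix A = [[19, 42], [-7, -16]].
Characteristic polynomial det(A - λI) = λ^2 - 3λ - 10 = 0.
Eigenvalues λ = 5, -2.
For λ=5: (A-λI) row 1 is [14, 42], so an eigenvector is (-3, 1).
For λ=-2: (A-λI) row 1 is [21, 42], so an eigenvector is (-2, 1).
General solution: C_1e^(5t)(-3,1) + C_2e^(-2t)(-2,1).
Applying p(0)=4, q(0)=0 gives C_1=-4, C_2=4.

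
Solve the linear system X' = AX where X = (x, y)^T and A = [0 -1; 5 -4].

x(t) = c_1e^(-2t)sin(t) - c_2e^(-2t)cos(t), y(t) = 2c_1e^(-2t)sin(t) - c_1e^(-2t)cos(t) - c_2e^(-2t)sin(t) - 2c_2e^(-2t)cos(t)

Coefficient matrix A = [[0, -1], [5, -4]].
Characteristic polynomial det(A - λI) = λ^2 + 4λ + 5 = 0.
Eigenvalues λ = -2 ± i (complex conjugate pair).
For λ=-2+i: an eigenvector is (0,-1) - i(1,2) = (0 - i, -1 - 2i).
A real fundamental pair from Re and Im of e^((-2+i)t)v: X_1 = e^(-2t)(cos(t)·(0,-1) + sin(t)·(1,2)), X_2 = e^(-2t)(sin(t)·(0,-1) - cos(t)·(1,2)).
General solution: c_1X_1 + c_2X_2.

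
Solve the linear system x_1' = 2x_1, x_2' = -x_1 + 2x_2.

Coefficient matrix A = [[2, 0], [-1, 2]].
Characteristic polynomial det(A - λI) = λ^2 - 4λ + 4 = 0.
Single eigenvalue λ = 2 with algebraic multiplicity 2.
Eigenvector v = (0,-1); generalized eigenvector w with (A-λI)w=v is (1,-1).
General solution: e^(2t)[c_1·v + c_2·(t·v + w)].

x_1(t) = c_2e^(2t), x_2(t) = -c_1e^(2t) - c_2te^(2t) - c_2e^(2t)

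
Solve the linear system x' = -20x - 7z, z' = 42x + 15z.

Coefficient matrix A = [[-20, -7], [42, 15]].
Characteristic polynomial det(A - λI) = λ^2 + 5λ - 6 = 0.
Eigenvalues λ = 1, -6.
For λ=1: (A-λI) row 1 is [-21, -7], so an eigenvector is (1, -3).
For λ=-6: (A-λI) row 1 is [-14, -7], so an eigenvector is (-1, 2).
General solution: K_1e^(t)(1,-3) + K_2e^(-6t)(-1,2).

x(t) = K_1e^(t) - K_2e^(-6t), z(t) = -3K_1e^(t) + 2K_2e^(-6t)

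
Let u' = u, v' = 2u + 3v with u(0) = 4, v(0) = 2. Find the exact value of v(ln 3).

A = [[1,0],[2,3]]; eigenvalues λ = 3, 1.
Eigenvectors: (0,1) for λ=3, (-1,1) for λ=1.
From the initial condition, c_1 = 6, c_2 = -4.
v(ln 3) = (6)(3^3)(1) + (-4)(3^1)(1) = 150.

150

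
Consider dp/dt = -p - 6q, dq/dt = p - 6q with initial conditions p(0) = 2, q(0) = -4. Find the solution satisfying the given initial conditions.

p(t) = 30e^(-3t) - 28e^(-4t), q(t) = 10e^(-3t) - 14e^(-4t)

Coefficient matrix A = [[-1, -6], [1, -6]].
Characteristic polynomial det(A - λI) = λ^2 + 7λ + 12 = 0.
Eigenvalues λ = -4, -3.
For λ=-4: (A-λI) row 1 is [3, -6], so an eigenvector is (-2, -1).
For λ=-3: (A-λI) row 1 is [2, -6], so an eigenvector is (3, 1).
General solution: c_1e^(-4t)(-2,-1) + c_2e^(-3t)(3,1).
Applying p(0)=2, q(0)=-4 gives c_1=14, c_2=10.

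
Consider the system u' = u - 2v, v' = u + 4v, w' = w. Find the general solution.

Coefficient matrix A = [[1, -2, 0], [1, 4, 0], [0, 0, 1]].
det(A - λI) = 0 gives eigenvalues λ = 3, 1, 2.
For λ=3: eigenvector (1,-1,0).
For λ=1: eigenvector (0,0,1).
For λ=2: eigenvector (2,-1,0).
General solution: K_1e^(3t)(1,-1,0) + K_2e^(t)(0,0,1) + K_3e^(2t)(2,-1,0).

u(t) = K_1e^(3t) + 2K_3e^(2t), v(t) = -K_1e^(3t) - K_3e^(2t), w(t) = K_2e^(t)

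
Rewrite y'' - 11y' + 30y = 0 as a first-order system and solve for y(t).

Let x_1 = y, x_2 = y'. Then x_1' = x_2 and x_2' = -30x_1 + 11x_2.
A = [[0,1],[-30,11]]; det(A-λI) = λ^2 - 11λ + 30.
Eigenvalues λ = 6, 5 with eigenvectors (1,6), (1,5).

y(t) = C_1e^(6t) + C_2e^(5t)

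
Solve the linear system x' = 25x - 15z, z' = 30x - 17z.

x(t) = -C_1e^(4t)sin(3t) + 2C_1e^(4t)cos(3t) + 2C_2e^(4t)sin(3t) + C_2e^(4t)cos(3t), z(t) = -C_1e^(4t)sin(3t) + 3C_1e^(4t)cos(3t) + 3C_2e^(4t)sin(3t) + C_2e^(4t)cos(3t)

Coefficient matrix A = [[25, -15], [30, -17]].
Characteristic polynomial det(A - λI) = λ^2 - 8λ + 25 = 0.
Eigenvalues λ = 4 ± 3i (complex conjugate pair).
For λ=4+3i: an eigenvector is (2,3) - i(-1,-1) = (2 + i, 3 + i).
A real fundamental pair from Re and Im of e^((4+3i)t)v: X_1 = e^(4t)(cos(3t)·(2,3) + sin(3t)·(-1,-1)), X_2 = e^(4t)(sin(3t)·(2,3) - cos(3t)·(-1,-1)).
General solution: C_1X_1 + C_2X_2.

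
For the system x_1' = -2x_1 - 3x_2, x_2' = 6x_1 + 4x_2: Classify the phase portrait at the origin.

A = [[-2,-3],[6,4]]; det(A-λI) = λ^2 - 2λ + 10.
λ = 1 ± 3i: positive real part.

unstable spiral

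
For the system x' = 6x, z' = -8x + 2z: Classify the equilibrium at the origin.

unstable node

A = [[6,0],[-8,2]]; det(A-λI) = λ^2 - 8λ + 12.
λ = 6, 2: both positive.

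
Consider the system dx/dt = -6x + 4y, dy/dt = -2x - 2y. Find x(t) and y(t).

x(t) = -c_1e^(-4t)sin(2t) + c_1e^(-4t)cos(2t) + c_2e^(-4t)sin(2t) + c_2e^(-4t)cos(2t), y(t) = -c_1e^(-4t)sin(2t) + c_2e^(-4t)cos(2t)

Coefficient matrix A = [[-6, 4], [-2, -2]].
Characteristic polynomial det(A - λI) = λ^2 + 8λ + 20 = 0.
Eigenvalues λ = -4 ± 2i (complex conjugate pair).
For λ=-4+2i: an eigenvector is (1,0) - i(-1,-1) = (1 + i, 0 + i).
A real fundamental pair from Re and Im of e^((-4+2i)t)v: X_1 = e^(-4t)(cos(2t)·(1,0) + sin(2t)·(-1,-1)), X_2 = e^(-4t)(sin(2t)·(1,0) - cos(2t)·(-1,-1)).
General solution: c_1X_1 + c_2X_2.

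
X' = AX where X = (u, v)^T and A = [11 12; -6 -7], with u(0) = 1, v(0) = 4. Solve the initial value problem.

Coefficient matrix A = [[11, 12], [-6, -7]].
Characteristic polynomial det(A - λI) = λ^2 - 4λ - 5 = 0.
Eigenvalues λ = 5, -1.
For λ=5: (A-λI) row 1 is [6, 12], so an eigenvector is (2, -1).
For λ=-1: (A-λI) row 1 is [12, 12], so an eigenvector is (-1, 1).
General solution: c_1e^(5t)(2,-1) + c_2e^(-t)(-1,1).
Applying u(0)=1, v(0)=4 gives c_1=5, c_2=9.

u(t) = 10e^(5t) - 9e^(-t), v(t) = -5e^(5t) + 9e^(-t)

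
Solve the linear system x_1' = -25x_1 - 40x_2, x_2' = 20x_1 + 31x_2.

Coefficient matrix A = [[-25, -40], [20, 31]].
Characteristic polynomial det(A - λI) = λ^2 - 6λ + 25 = 0.
Eigenvalues λ = 3 ± 4i (complex conjugate pair).
For λ=3+4i: an eigenvector is (-3,2) - i(1,-1) = (-3 - i, 2 + i).
A real fundamental pair from Re and Im of e^((3+4i)t)v: X_1 = e^(3t)(cos(4t)·(-3,2) + sin(4t)·(1,-1)), X_2 = e^(3t)(sin(4t)·(-3,2) - cos(4t)·(1,-1)).
General solution: c_1X_1 + c_2X_2.

x_1(t) = c_1e^(3t)sin(4t) - 3c_1e^(3t)cos(4t) - 3c_2e^(3t)sin(4t) - c_2e^(3t)cos(4t), x_2(t) = -c_1e^(3t)sin(4t) + 2c_1e^(3t)cos(4t) + 2c_2e^(3t)sin(4t) + c_2e^(3t)cos(4t)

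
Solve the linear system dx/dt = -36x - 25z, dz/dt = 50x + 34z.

Coefficient matrix A = [[-36, -25], [50, 34]].
Characteristic polynomial det(A - λI) = λ^2 + 2λ + 26 = 0.
Eigenvalues λ = -1 ± 5i (complex conjugate pair).
For λ=-1+5i: an eigenvector is (-1,1) - i(2,-3) = (-1 - 2i, 1 + 3i).
A real fundamental pair from Re and Im of e^((-1+5i)t)v: X_1 = e^(-t)(cos(5t)·(-1,1) + sin(5t)·(2,-3)), X_2 = e^(-t)(sin(5t)·(-1,1) - cos(5t)·(2,-3)).
General solution: c_1X_1 + c_2X_2.

x(t) = 2c_1e^(-t)sin(5t) - c_1e^(-t)cos(5t) - c_2e^(-t)sin(5t) - 2c_2e^(-t)cos(5t), z(t) = -3c_1e^(-t)sin(5t) + c_1e^(-t)cos(5t) + c_2e^(-t)sin(5t) + 3c_2e^(-t)cos(5t)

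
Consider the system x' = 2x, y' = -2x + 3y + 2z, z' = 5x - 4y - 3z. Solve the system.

Coefficient matrix A = [[2, 0, 0], [-2, 3, 2], [5, -4, -3]].
det(A - λI) = 0 gives eigenvalues λ = -1, 2, 1.
For λ=-1: eigenvector (0,-1,2).
For λ=2: eigenvector (1,0,1).
For λ=1: eigenvector (0,-1,1).
General solution: c_1e^(-t)(0,-1,2) + c_2e^(2t)(1,0,1) + c_3e^(t)(0,-1,1).

x(t) = c_2e^(2t), y(t) = -c_1e^(-t) - c_3e^(t), z(t) = 2c_1e^(-t) + c_2e^(2t) + c_3e^(t)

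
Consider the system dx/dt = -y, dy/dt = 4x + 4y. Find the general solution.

x(t) = C_1e^(2t) + C_2te^(2t), y(t) = -2C_1e^(2t) - 2C_2te^(2t) - C_2e^(2t)

Coefficient matrix A = [[0, -1], [4, 4]].
Characteristic polynomial det(A - λI) = λ^2 - 4λ + 4 = 0.
Single eigenvalue λ = 2 with algebraic multiplicity 2.
Eigenvector v = (1,-2); generalized eigenvector w with (A-λI)w=v is (0,-1).
General solution: e^(2t)[C_1·v + C_2·(t·v + w)].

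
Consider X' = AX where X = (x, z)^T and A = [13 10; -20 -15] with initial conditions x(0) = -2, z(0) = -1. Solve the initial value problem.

x(t) = -19e^(-t)sin(2t) - 2e^(-t)cos(2t), z(t) = 27e^(-t)sin(2t) - e^(-t)cos(2t)

Coefficient matrix A = [[13, 10], [-20, -15]].
Characteristic polynomial det(A - λI) = λ^2 + 2λ + 5 = 0.
Eigenvalues λ = -1 ± 2i (complex conjugate pair).
For λ=-1+2i: an eigenvector is (-2,3) - i(1,-1) = (-2 - i, 3 + i).
A real fundamental pair from Re and Im of e^((-1+2i)t)v: X_1 = e^(-t)(cos(2t)·(-2,3) + sin(2t)·(1,-1)), X_2 = e^(-t)(sin(2t)·(-2,3) - cos(2t)·(1,-1)).
General solution: K_1X_1 + K_2X_2.
Applying x(0)=-2, z(0)=-1 gives K_1=-3, K_2=8.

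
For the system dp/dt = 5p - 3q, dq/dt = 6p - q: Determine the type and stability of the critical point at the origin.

unstable spiral

A = [[5,-3],[6,-1]]; det(A-λI) = λ^2 - 4λ + 13.
λ = 2 ± 3i: positive real part.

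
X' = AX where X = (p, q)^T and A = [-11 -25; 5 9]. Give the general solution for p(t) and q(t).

Coefficient matrix A = [[-11, -25], [5, 9]].
Characteristic polynomial det(A - λI) = λ^2 + 2λ + 26 = 0.
Eigenvalues λ = -1 ± 5i (complex conjugate pair).
For λ=-1+5i: an eigenvector is (-2,1) - i(-1,0) = (-2 + i, 1).
A real fundamental pair from Re and Im of e^((-1+5i)t)v: X_1 = e^(-t)(cos(5t)·(-2,1) + sin(5t)·(-1,0)), X_2 = e^(-t)(sin(5t)·(-2,1) - cos(5t)·(-1,0)).
General solution: K_1X_1 + K_2X_2.

p(t) = -K_1e^(-t)sin(5t) - 2K_1e^(-t)cos(5t) - 2K_2e^(-t)sin(5t) + K_2e^(-t)cos(5t), q(t) = K_1e^(-t)cos(5t) + K_2e^(-t)sin(5t)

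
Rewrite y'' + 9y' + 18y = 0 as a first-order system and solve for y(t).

y(t) = K_1e^(-3t) + K_2e^(-6t)

Let x_1 = y, x_2 = y'. Then x_1' = x_2 and x_2' = -18x_1 - 9x_2.
A = [[0,1],[-18,-9]]; det(A-λI) = λ^2 + 9λ + 18.
Eigenvalues λ = -3, -6 with eigenvectors (1,-3), (1,-6).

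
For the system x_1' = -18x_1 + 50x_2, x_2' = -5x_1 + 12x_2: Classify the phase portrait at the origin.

stable spiral

A = [[-18,50],[-5,12]]; det(A-λI) = λ^2 + 6λ + 34.
λ = -3 ± 5i: negative real part.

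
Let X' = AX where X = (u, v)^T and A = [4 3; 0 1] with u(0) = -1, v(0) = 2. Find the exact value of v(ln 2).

4

A = [[4,3],[0,1]]; eigenvalues λ = 1, 4.
Eigenvectors: (-1,1) for λ=1, (1,0) for λ=4.
From the initial condition, c_1 = 2, c_2 = 1.
v(ln 2) = (2)(2^1)(1) + (1)(2^4)(0) = 4.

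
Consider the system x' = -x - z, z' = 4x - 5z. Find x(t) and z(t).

x(t) = C_1e^(-3t) + C_2te^(-3t) - C_2e^(-3t), z(t) = 2C_1e^(-3t) + 2C_2te^(-3t) - 3C_2e^(-3t)

Coefficient matrix A = [[-1, -1], [4, -5]].
Characteristic polynomial det(A - λI) = λ^2 + 6λ + 9 = 0.
Single eigenvalue λ = -3 with algebraic multiplicity 2.
Eigenvector v = (1,2); generalized eigenvector w with (A-λI)w=v is (-1,-3).
General solution: e^(-3t)[C_1·v + C_2·(t·v + w)].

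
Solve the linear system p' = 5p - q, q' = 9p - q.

p(t) = -C_1e^(2t) - C_2te^(2t), q(t) = -3C_1e^(2t) - 3C_2te^(2t) + C_2e^(2t)

Coefficient matrix A = [[5, -1], [9, -1]].
Characteristic polynomial det(A - λI) = λ^2 - 4λ + 4 = 0.
Single eigenvalue λ = 2 with algebraic multiplicity 2.
Eigenvector v = (-1,-3); generalized eigenvector w with (A-λI)w=v is (0,1).
General solution: e^(2t)[C_1·v + C_2·(t·v + w)].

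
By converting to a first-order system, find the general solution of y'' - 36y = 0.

Let x_1 = y, x_2 = y'. Then x_1' = x_2 and x_2' = 36x_1.
A = [[0,1],[36,0]]; det(A-λI) = λ^2 - 36.
Eigenvalues λ = 6, -6 with eigenvectors (1,6), (1,-6).

y(t) = C_1e^(6t) + C_2e^(-6t)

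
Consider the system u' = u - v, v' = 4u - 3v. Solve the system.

Coefficient matrix A = [[1, -1], [4, -3]].
Characteristic polynomial det(A - λI) = λ^2 + 2λ + 1 = 0.
Single eigenvalue λ = -1 with algebraic multiplicity 2.
Eigenvector v = (-1,-2); generalized eigenvector w with (A-λI)w=v is (-2,-3).
General solution: e^(-t)[K_1·v + K_2·(t·v + w)].

u(t) = -K_1e^(-t) - K_2te^(-t) - 2K_2e^(-t), v(t) = -2K_1e^(-t) - 2K_2te^(-t) - 3K_2e^(-t)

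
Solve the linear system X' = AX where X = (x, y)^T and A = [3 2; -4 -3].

x(t) = c_1e^(-t) + c_2e^(t), y(t) = -2c_1e^(-t) - c_2e^(t)

Coefficient matrix A = [[3, 2], [-4, -3]].
Characteristic polynomial det(A - λI) = λ^2 - 1 = 0.
Eigenvalues λ = -1, 1.
For λ=-1: (A-λI) row 1 is [4, 2], so an eigenvector is (1, -2).
For λ=1: (A-λI) row 1 is [2, 2], so an eigenvector is (1, -1).
General solution: c_1e^(-t)(1,-2) + c_2e^(t)(1,-1).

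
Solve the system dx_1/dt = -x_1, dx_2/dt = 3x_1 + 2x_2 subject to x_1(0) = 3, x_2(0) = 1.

x_1(t) = 3e^(-t), x_2(t) = 4e^(2t) - 3e^(-t)

Coefficient matrix A = [[-1, 0], [3, 2]].
Characteristic polynomial det(A - λI) = λ^2 - λ - 2 = 0.
Eigenvalues λ = -1, 2.
For λ=-1: (A-λI) row 2 is [3, 3], so an eigenvector is (-1, 1).
For λ=2: (A-λI) row 1 is [-3, 0], so an eigenvector is (0, 1).
General solution: c_1e^(-t)(-1,1) + c_2e^(2t)(0,1).
Applying x_1(0)=3, x_2(0)=1 gives c_1=-3, c_2=4.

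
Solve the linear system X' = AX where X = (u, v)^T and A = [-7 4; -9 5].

u(t) = 2c_1e^(-t) + 2c_2te^(-t) + c_2e^(-t), v(t) = 3c_1e^(-t) + 3c_2te^(-t) + 2c_2e^(-t)

Coefficient matrix A = [[-7, 4], [-9, 5]].
Characteristic polynomial det(A - λI) = λ^2 + 2λ + 1 = 0.
Single eigenvalue λ = -1 with algebraic multiplicity 2.
Eigenvector v = (2,3); generalized eigenvector w with (A-λI)w=v is (1,2).
General solution: e^(-t)[c_1·v + c_2·(t·v + w)].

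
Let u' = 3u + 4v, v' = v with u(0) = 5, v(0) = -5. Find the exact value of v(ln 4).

-20

A = [[3,4],[0,1]]; eigenvalues λ = 3, 1.
Eigenvectors: (1,0) for λ=3, (-2,1) for λ=1.
From the initial condition, c_1 = -5, c_2 = -5.
v(ln 4) = (-5)(4^3)(0) + (-5)(4^1)(1) = -20.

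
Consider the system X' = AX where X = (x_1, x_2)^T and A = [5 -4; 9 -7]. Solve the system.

x_1(t) = -2C_1e^(-t) - 2C_2te^(-t) - C_2e^(-t), x_2(t) = -3C_1e^(-t) - 3C_2te^(-t) - C_2e^(-t)

Coefficient matrix A = [[5, -4], [9, -7]].
Characteristic polynomial det(A - λI) = λ^2 + 2λ + 1 = 0.
Single eigenvalue λ = -1 with algebraic multiplicity 2.
Eigenvector v = (-2,-3); generalized eigenvector w with (A-λI)w=v is (-1,-1).
General solution: e^(-t)[C_1·v + C_2·(t·v + w)].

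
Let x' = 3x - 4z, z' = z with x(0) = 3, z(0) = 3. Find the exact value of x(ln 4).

A = [[3,-4],[0,1]]; eigenvalues λ = 3, 1.
Eigenvectors: (-1,0) for λ=3, (-2,-1) for λ=1.
From the initial condition, c_1 = 3, c_2 = -3.
x(ln 4) = (3)(4^3)(-1) + (-3)(4^1)(-2) = -168.

-168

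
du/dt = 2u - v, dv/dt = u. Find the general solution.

Coefficient matrix A = [[2, -1], [1, 0]].
Characteristic polynomial det(A - λI) = λ^2 - 2λ + 1 = 0.
Single eigenvalue λ = 1 with algebraic multiplicity 2.
Eigenvector v = (-1,-1); generalized eigenvector w with (A-λI)w=v is (-3,-2).
General solution: e^(t)[c_1·v + c_2·(t·v + w)].

u(t) = -c_1e^(t) - c_2te^(t) - 3c_2e^(t), v(t) = -c_1e^(t) - c_2te^(t) - 2c_2e^(t)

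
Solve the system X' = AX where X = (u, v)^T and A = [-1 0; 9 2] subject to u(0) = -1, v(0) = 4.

u(t) = -e^(-t), v(t) = e^(2t) + 3e^(-t)

Coefficient matrix A = [[-1, 0], [9, 2]].
Characteristic polynomial det(A - λI) = λ^2 - λ - 2 = 0.
Eigenvalues λ = 2, -1.
For λ=2: (A-λI) row 1 is [-3, 0], so an eigenvector is (0, 1).
For λ=-1: (A-λI) row 2 is [9, 3], so an eigenvector is (1, -3).
General solution: c_1e^(2t)(0,1) + c_2e^(-t)(1,-3).
Applying u(0)=-1, v(0)=4 gives c_1=1, c_2=-1.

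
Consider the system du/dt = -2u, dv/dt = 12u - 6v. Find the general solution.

u(t) = -K_2e^(-2t), v(t) = -K_1e^(-6t) - 3K_2e^(-2t)

Coefficient matrix A = [[-2, 0], [12, -6]].
Characteristic polynomial det(A - λI) = λ^2 + 8λ + 12 = 0.
Eigenvalues λ = -6, -2.
For λ=-6: (A-λI) row 1 is [4, 0], so an eigenvector is (0, -1).
For λ=-2: (A-λI) row 2 is [12, -4], so an eigenvector is (-1, -3).
General solution: K_1e^(-6t)(0,-1) + K_2e^(-2t)(-1,-3).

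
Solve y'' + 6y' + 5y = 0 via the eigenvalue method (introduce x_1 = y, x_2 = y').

y(t) = c_1e^(-5t) + c_2e^(-t)

Let x_1 = y, x_2 = y'. Then x_1' = x_2 and x_2' = -5x_1 - 6x_2.
A = [[0,1],[-5,-6]]; det(A-λI) = λ^2 + 6λ + 5.
Eigenvalues λ = -5, -1 with eigenvectors (1,-5), (1,-1).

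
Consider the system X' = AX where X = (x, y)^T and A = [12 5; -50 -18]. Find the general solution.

x(t) = -K_1e^(-3t)sin(5t) + K_2e^(-3t)cos(5t), y(t) = 3K_1e^(-3t)sin(5t) - K_1e^(-3t)cos(5t) - K_2e^(-3t)sin(5t) - 3K_2e^(-3t)cos(5t)

Coefficient matrix A = [[12, 5], [-50, -18]].
Characteristic polynomial det(A - λI) = λ^2 + 6λ + 34 = 0.
Eigenvalues λ = -3 ± 5i (complex conjugate pair).
For λ=-3+5i: an eigenvector is (0,-1) - i(-1,3) = (0 + i, -1 - 3i).
A real fundamental pair from Re and Im of e^((-3+5i)t)v: X_1 = e^(-3t)(cos(5t)·(0,-1) + sin(5t)·(-1,3)), X_2 = e^(-3t)(sin(5t)·(0,-1) - cos(5t)·(-1,3)).
General solution: K_1X_1 + K_2X_2.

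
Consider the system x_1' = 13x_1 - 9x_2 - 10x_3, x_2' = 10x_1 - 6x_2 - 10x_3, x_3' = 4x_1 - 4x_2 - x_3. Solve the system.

Coefficient matrix A = [[13, -9, -10], [10, -6, -10], [4, -4, -1]].
det(A - λI) = 0 gives eigenvalues λ = 3, -1, 4.
For λ=3: eigenvector (1,0,1).
For λ=-1: eigenvector (2,2,1).
For λ=4: eigenvector (1,1,0).
General solution: K_1e^(3t)(1,0,1) + K_2e^(-t)(2,2,1) + K_3e^(4t)(1,1,0).

x_1(t) = K_1e^(3t) + 2K_2e^(-t) + K_3e^(4t), x_2(t) = 2K_2e^(-t) + K_3e^(4t), x_3(t) = K_1e^(3t) + K_2e^(-t)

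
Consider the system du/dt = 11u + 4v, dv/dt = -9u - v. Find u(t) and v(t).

u(t) = 2C_1e^(5t) + 2C_2te^(5t) - C_2e^(5t), v(t) = -3C_1e^(5t) - 3C_2te^(5t) + 2C_2e^(5t)

Coefficient matrix A = [[11, 4], [-9, -1]].
Characteristic polynomial det(A - λI) = λ^2 - 10λ + 25 = 0.
Single eigenvalue λ = 5 with algebraic multiplicity 2.
Eigenvector v = (2,-3); generalized eigenvector w with (A-λI)w=v is (-1,2).
General solution: e^(5t)[C_1·v + C_2·(t·v + w)].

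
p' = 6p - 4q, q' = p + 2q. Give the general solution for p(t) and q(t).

p(t) = 2K_1e^(4t) + 2K_2te^(4t) - 3K_2e^(4t), q(t) = K_1e^(4t) + K_2te^(4t) - 2K_2e^(4t)

Coefficient matrix A = [[6, -4], [1, 2]].
Characteristic polynomial det(A - λI) = λ^2 - 8λ + 16 = 0.
Single eigenvalue λ = 4 with algebraic multiplicity 2.
Eigenvector v = (2,1); generalized eigenvector w with (A-λI)w=v is (-3,-2).
General solution: e^(4t)[K_1·v + K_2·(t·v + w)].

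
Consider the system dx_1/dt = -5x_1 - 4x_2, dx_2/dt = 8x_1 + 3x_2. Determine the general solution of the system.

Coefficient matrix A = [[-5, -4], [8, 3]].
Characteristic polynomial det(A - λI) = λ^2 + 2λ + 17 = 0.
Eigenvalues λ = -1 ± 4i (complex conjugate pair).
For λ=-1+4i: an eigenvector is (1,-1) - i(0,1) = (1, -1 - i).
A real fundamental pair from Re and Im of e^((-1+4i)t)v: X_1 = e^(-t)(cos(4t)·(1,-1) + sin(4t)·(0,1)), X_2 = e^(-t)(sin(4t)·(1,-1) - cos(4t)·(0,1)).
General solution: C_1X_1 + C_2X_2.

x_1(t) = C_1e^(-t)cos(4t) + C_2e^(-t)sin(4t), x_2(t) = C_1e^(-t)sin(4t) - C_1e^(-t)cos(4t) - C_2e^(-t)sin(4t) - C_2e^(-t)cos(4t)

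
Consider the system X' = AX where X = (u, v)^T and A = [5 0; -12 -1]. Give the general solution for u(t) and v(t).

Coefficient matrix A = [[5, 0], [-12, -1]].
Characteristic polynomial det(A - λI) = λ^2 - 4λ - 5 = 0.
Eigenvalues λ = -1, 5.
For λ=-1: (A-λI) row 1 is [6, 0], so an eigenvector is (0, -1).
For λ=5: (A-λI) row 2 is [-12, -6], so an eigenvector is (-1, 2).
General solution: c_1e^(-t)(0,-1) + c_2e^(5t)(-1,2).

u(t) = -c_2e^(5t), v(t) = -c_1e^(-t) + 2c_2e^(5t)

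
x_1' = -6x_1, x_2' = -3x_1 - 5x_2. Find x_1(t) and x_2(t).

Coefficient matrix A = [[-6, 0], [-3, -5]].
Characteristic polynomial det(A - λI) = λ^2 + 11λ + 30 = 0.
Eigenvalues λ = -6, -5.
For λ=-6: (A-λI) row 2 is [-3, 1], so an eigenvector is (-1, -3).
For λ=-5: (A-λI) row 1 is [-1, 0], so an eigenvector is (0, -1).
General solution: K_1e^(-6t)(-1,-3) + K_2e^(-5t)(0,-1).

x_1(t) = -K_1e^(-6t), x_2(t) = -3K_1e^(-6t) - K_2e^(-5t)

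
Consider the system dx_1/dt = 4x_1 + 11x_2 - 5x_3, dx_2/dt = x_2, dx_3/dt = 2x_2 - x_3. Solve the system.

Coefficient matrix A = [[4, 11, -5], [0, 1, 0], [0, 2, -1]].
det(A - λI) = 0 gives eigenvalues λ = 4, 1, -1.
For λ=4: eigenvector (1,0,0).
For λ=1: eigenvector (-2,1,1).
For λ=-1: eigenvector (1,0,1).
General solution: C_1e^(4t)(1,0,0) + C_2e^(t)(-2,1,1) + C_3e^(-t)(1,0,1).

x_1(t) = C_1e^(4t) - 2C_2e^(t) + C_3e^(-t), x_2(t) = C_2e^(t), x_3(t) = C_2e^(t) + C_3e^(-t)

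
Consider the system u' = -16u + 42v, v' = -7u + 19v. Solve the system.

Coefficient matrix A = [[-16, 42], [-7, 19]].
Characteristic polynomial det(A - λI) = λ^2 - 3λ - 10 = 0.
Eigenvalues λ = 5, -2.
For λ=5: (A-λI) row 1 is [-21, 42], so an eigenvector is (-2, -1).
For λ=-2: (A-λI) row 1 is [-14, 42], so an eigenvector is (-3, -1).
General solution: K_1e^(5t)(-2,-1) + K_2e^(-2t)(-3,-1).

u(t) = -2K_1e^(5t) - 3K_2e^(-2t), v(t) = -K_1e^(5t) - K_2e^(-2t)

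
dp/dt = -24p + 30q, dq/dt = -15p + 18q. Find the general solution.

p(t) = -C_1e^(-3t)sin(3t) + 3C_1e^(-3t)cos(3t) + 3C_2e^(-3t)sin(3t) + C_2e^(-3t)cos(3t), q(t) = -C_1e^(-3t)sin(3t) + 2C_1e^(-3t)cos(3t) + 2C_2e^(-3t)sin(3t) + C_2e^(-3t)cos(3t)

Coefficient matrix A = [[-24, 30], [-15, 18]].
Characteristic polynomial det(A - λI) = λ^2 + 6λ + 18 = 0.
Eigenvalues λ = -3 ± 3i (complex conjugate pair).
For λ=-3+3i: an eigenvector is (3,2) - i(-1,-1) = (3 + i, 2 + i).
A real fundamental pair from Re and Im of e^((-3+3i)t)v: X_1 = e^(-3t)(cos(3t)·(3,2) + sin(3t)·(-1,-1)), X_2 = e^(-3t)(sin(3t)·(3,2) - cos(3t)·(-1,-1)).
General solution: C_1X_1 + C_2X_2.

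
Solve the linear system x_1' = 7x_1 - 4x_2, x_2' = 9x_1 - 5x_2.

Coefficient matrix A = [[7, -4], [9, -5]].
Characteristic polynomial det(A - λI) = λ^2 - 2λ + 1 = 0.
Single eigenvalue λ = 1 with algebraic multiplicity 2.
Eigenvector v = (-2,-3); generalized eigenvector w with (A-λI)w=v is (1,2).
General solution: e^(t)[K_1·v + K_2·(t·v + w)].

x_1(t) = -2K_1e^(t) - 2K_2te^(t) + K_2e^(t), x_2(t) = -3K_1e^(t) - 3K_2te^(t) + 2K_2e^(t)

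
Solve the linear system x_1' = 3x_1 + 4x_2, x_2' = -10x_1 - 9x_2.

x_1(t) = -K_1e^(-3t)sin(2t) + K_1e^(-3t)cos(2t) + K_2e^(-3t)sin(2t) + K_2e^(-3t)cos(2t), x_2(t) = K_1e^(-3t)sin(2t) - 2K_1e^(-3t)cos(2t) - 2K_2e^(-3t)sin(2t) - K_2e^(-3t)cos(2t)

Coefficient matrix A = [[3, 4], [-10, -9]].
Characteristic polynomial det(A - λI) = λ^2 + 6λ + 13 = 0.
Eigenvalues λ = -3 ± 2i (complex conjugate pair).
For λ=-3+2i: an eigenvector is (1,-2) - i(-1,1) = (1 + i, -2 - i).
A real fundamental pair from Re and Im of e^((-3+2i)t)v: X_1 = e^(-3t)(cos(2t)·(1,-2) + sin(2t)·(-1,1)), X_2 = e^(-3t)(sin(2t)·(1,-2) - cos(2t)·(-1,1)).
General solution: K_1X_1 + K_2X_2.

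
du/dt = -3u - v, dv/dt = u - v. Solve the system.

Coefficient matrix A = [[-3, -1], [1, -1]].
Characteristic polynomial det(A - λI) = λ^2 + 4λ + 4 = 0.
Single eigenvalue λ = -2 with algebraic multiplicity 2.
Eigenvector v = (1,-1); generalized eigenvector w with (A-λI)w=v is (1,-2).
General solution: e^(-2t)[c_1·v + c_2·(t·v + w)].

u(t) = c_1e^(-2t) + c_2te^(-2t) + c_2e^(-2t), v(t) = -c_1e^(-2t) - c_2te^(-2t) - 2c_2e^(-2t)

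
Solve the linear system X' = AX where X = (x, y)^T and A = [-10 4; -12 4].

Coefficient matrix A = [[-10, 4], [-12, 4]].
Characteristic polynomial det(A - λI) = λ^2 + 6λ + 8 = 0.
Eigenvalues λ = -2, -4.
For λ=-2: (A-λI) row 1 is [-8, 4], so an eigenvector is (1, 2).
For λ=-4: (A-λI) row 1 is [-6, 4], so an eigenvector is (2, 3).
General solution: K_1e^(-2t)(1,2) + K_2e^(-4t)(2,3).

x(t) = K_1e^(-2t) + 2K_2e^(-4t), y(t) = 2K_1e^(-2t) + 3K_2e^(-4t)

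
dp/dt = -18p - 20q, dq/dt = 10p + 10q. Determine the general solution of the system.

Coefficient matrix A = [[-18, -20], [10, 10]].
Characteristic polynomial det(A - λI) = λ^2 + 8λ + 20 = 0.
Eigenvalues λ = -4 ± 2i (complex conjugate pair).
For λ=-4+2i: an eigenvector is (-1,1) - i(-3,2) = (-1 + 3i, 1 - 2i).
A real fundamental pair from Re and Im of e^((-4+2i)t)v: X_1 = e^(-4t)(cos(2t)·(-1,1) + sin(2t)·(-3,2)), X_2 = e^(-4t)(sin(2t)·(-1,1) - cos(2t)·(-3,2)).
General solution: K_1X_1 + K_2X_2.

p(t) = -3K_1e^(-4t)sin(2t) - K_1e^(-4t)cos(2t) - K_2e^(-4t)sin(2t) + 3K_2e^(-4t)cos(2t), q(t) = 2K_1e^(-4t)sin(2t) + K_1e^(-4t)cos(2t) + K_2e^(-4t)sin(2t) - 2K_2e^(-4t)cos(2t)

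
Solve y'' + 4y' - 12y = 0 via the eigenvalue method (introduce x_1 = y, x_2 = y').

y(t) = C_1e^(-6t) + C_2e^(2t)

Let x_1 = y, x_2 = y'. Then x_1' = x_2 and x_2' = 12x_1 - 4x_2.
A = [[0,1],[12,-4]]; det(A-λI) = λ^2 + 4λ - 12.
Eigenvalues λ = -6, 2 with eigenvectors (1,-6), (1,2).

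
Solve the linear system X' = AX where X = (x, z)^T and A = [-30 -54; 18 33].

Coefficient matrix A = [[-30, -54], [18, 33]].
Characteristic polynomial det(A - λI) = λ^2 - 3λ - 18 = 0.
Eigenvalues λ = 6, -3.
For λ=6: (A-λI) row 1 is [-36, -54], so an eigenvector is (-3, 2).
For λ=-3: (A-λI) row 1 is [-27, -54], so an eigenvector is (2, -1).
General solution: K_1e^(6t)(-3,2) + K_2e^(-3t)(2,-1).

x(t) = -3K_1e^(6t) + 2K_2e^(-3t), z(t) = 2K_1e^(6t) - K_2e^(-3t)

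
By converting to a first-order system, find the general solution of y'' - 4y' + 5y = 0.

y(t) = K_1e^(2t)cos(t) + K_2e^(2t)sin(t)

Let x_1 = y, x_2 = y'. Then x_1' = x_2 and x_2' = -5x_1 + 4x_2.
A = [[0,1],[-5,4]]; det(A-λI) = λ^2 - 4λ + 5.
Eigenvalues λ = 2 ± i.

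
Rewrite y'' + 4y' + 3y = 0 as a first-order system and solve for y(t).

Let x_1 = y, x_2 = y'. Then x_1' = x_2 and x_2' = -3x_1 - 4x_2.
A = [[0,1],[-3,-4]]; det(A-λI) = λ^2 + 4λ + 3.
Eigenvalues λ = -1, -3 with eigenvectors (1,-1), (1,-3).

y(t) = c_1e^(-t) + c_2e^(-3t)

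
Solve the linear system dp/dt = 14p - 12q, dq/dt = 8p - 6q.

p(t) = 3K_1e^(6t) + K_2e^(2t), q(t) = 2K_1e^(6t) + K_2e^(2t)

Coefficient matrix A = [[14, -12], [8, -6]].
Characteristic polynomial det(A - λI) = λ^2 - 8λ + 12 = 0.
Eigenvalues λ = 6, 2.
For λ=6: (A-λI) row 1 is [8, -12], so an eigenvector is (3, 2).
For λ=2: (A-λI) row 1 is [12, -12], so an eigenvector is (1, 1).
General solution: K_1e^(6t)(3,2) + K_2e^(2t)(1,1).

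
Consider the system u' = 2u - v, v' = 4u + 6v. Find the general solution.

u(t) = -C_1e^(4t) - C_2te^(4t), v(t) = 2C_1e^(4t) + 2C_2te^(4t) + C_2e^(4t)

Coefficient matrix A = [[2, -1], [4, 6]].
Characteristic polynomial det(A - λI) = λ^2 - 8λ + 16 = 0.
Single eigenvalue λ = 4 with algebraic multiplicity 2.
Eigenvector v = (-1,2); generalized eigenvector w with (A-λI)w=v is (0,1).
General solution: e^(4t)[C_1·v + C_2·(t·v + w)].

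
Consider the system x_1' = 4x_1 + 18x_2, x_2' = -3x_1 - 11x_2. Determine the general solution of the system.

x_1(t) = -3c_1e^(-2t) - 2c_2e^(-5t), x_2(t) = c_1e^(-2t) + c_2e^(-5t)

Coefficient matrix A = [[4, 18], [-3, -11]].
Characteristic polynomial det(A - λI) = λ^2 + 7λ + 10 = 0.
Eigenvalues λ = -2, -5.
For λ=-2: (A-λI) row 1 is [6, 18], so an eigenvector is (-3, 1).
For λ=-5: (A-λI) row 1 is [9, 18], so an eigenvector is (-2, 1).
General solution: c_1e^(-2t)(-3,1) + c_2e^(-5t)(-2,1).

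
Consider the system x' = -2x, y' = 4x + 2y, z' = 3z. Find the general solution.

Coefficient matrix A = [[-2, 0, 0], [4, 2, 0], [0, 0, 3]].
det(A - λI) = 0 gives eigenvalues λ = -2, 3, 2.
For λ=-2: eigenvector (1,-1,0).
For λ=3: eigenvector (0,0,1).
For λ=2: eigenvector (0,1,0).
General solution: c_1e^(-2t)(1,-1,0) + c_2e^(3t)(0,0,1) + c_3e^(2t)(0,1,0).

x(t) = c_1e^(-2t), y(t) = -c_1e^(-2t) + c_3e^(2t), z(t) = c_2e^(3t)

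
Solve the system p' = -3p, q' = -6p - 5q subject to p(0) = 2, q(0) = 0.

p(t) = 2e^(-3t), q(t) = -6e^(-3t) + 6e^(-5t)

Coefficient matrix A = [[-3, 0], [-6, -5]].
Characteristic polynomial det(A - λI) = λ^2 + 8λ + 15 = 0.
Eigenvalues λ = -3, -5.
For λ=-3: (A-λI) row 2 is [-6, -2], so an eigenvector is (1, -3).
For λ=-5: (A-λI) row 1 is [2, 0], so an eigenvector is (0, 1).
General solution: K_1e^(-3t)(1,-3) + K_2e^(-5t)(0,1).
Applying p(0)=2, q(0)=0 gives K_1=2, K_2=6.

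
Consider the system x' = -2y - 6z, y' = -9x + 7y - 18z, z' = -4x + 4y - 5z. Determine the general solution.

Coefficient matrix A = [[0, -2, -6], [-9, 7, -18], [-4, 4, -5]].
det(A - λI) = 0 gives eigenvalues λ = -2, 1, 3.
For λ=-2: eigenvector (1,1,0).
For λ=1: eigenvector (6,3,-2).
For λ=3: eigenvector (-2,0,1).
General solution: c_1e^(-2t)(1,1,0) + c_2e^(t)(6,3,-2) + c_3e^(3t)(-2,0,1).

x(t) = c_1e^(-2t) + 6c_2e^(t) - 2c_3e^(3t), y(t) = c_1e^(-2t) + 3c_2e^(t), z(t) = -2c_2e^(t) + c_3e^(3t)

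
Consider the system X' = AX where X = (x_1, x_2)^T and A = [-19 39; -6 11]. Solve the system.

Coefficient matrix A = [[-19, 39], [-6, 11]].
Characteristic polynomial det(A - λI) = λ^2 + 8λ + 25 = 0.
Eigenvalues λ = -4 ± 3i (complex conjugate pair).
For λ=-4+3i: an eigenvector is (2,1) - i(3,1) = (2 - 3i, 1 - i).
A real fundamental pair from Re and Im of e^((-4+3i)t)v: X_1 = e^(-4t)(cos(3t)·(2,1) + sin(3t)·(3,1)), X_2 = e^(-4t)(sin(3t)·(2,1) - cos(3t)·(3,1)).
General solution: C_1X_1 + C_2X_2.

x_1(t) = 3C_1e^(-4t)sin(3t) + 2C_1e^(-4t)cos(3t) + 2C_2e^(-4t)sin(3t) - 3C_2e^(-4t)cos(3t), x_2(t) = C_1e^(-4t)sin(3t) + C_1e^(-4t)cos(3t) + C_2e^(-4t)sin(3t) - C_2e^(-4t)cos(3t)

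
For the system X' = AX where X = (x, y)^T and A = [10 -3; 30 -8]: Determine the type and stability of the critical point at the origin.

A = [[10,-3],[30,-8]]; det(A-λI) = λ^2 - 2λ + 10.
λ = 1 ± 3i: positive real part.

unstable spiral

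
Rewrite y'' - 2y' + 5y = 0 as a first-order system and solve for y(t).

y(t) = C_1e^(t)cos(2t) + C_2e^(t)sin(2t)

Let x_1 = y, x_2 = y'. Then x_1' = x_2 and x_2' = -5x_1 + 2x_2.
A = [[0,1],[-5,2]]; det(A-λI) = λ^2 - 2λ + 5.
Eigenvalues λ = 1 ± 2i.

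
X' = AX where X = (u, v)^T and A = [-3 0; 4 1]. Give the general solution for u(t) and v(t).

u(t) = C_2e^(-3t), v(t) = C_1e^(t) - C_2e^(-3t)

Coefficient matrix A = [[-3, 0], [4, 1]].
Characteristic polynomial det(A - λI) = λ^2 + 2λ - 3 = 0.
Eigenvalues λ = 1, -3.
For λ=1: (A-λI) row 1 is [-4, 0], so an eigenvector is (0, 1).
For λ=-3: (A-λI) row 2 is [4, 4], so an eigenvector is (1, -1).
General solution: C_1e^(t)(0,1) + C_2e^(-3t)(1,-1).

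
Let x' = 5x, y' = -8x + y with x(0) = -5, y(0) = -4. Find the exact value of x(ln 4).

A = [[5,0],[-8,1]]; eigenvalues λ = 1, 5.
Eigenvectors: (0,1) for λ=1, (1,-2) for λ=5.
From the initial condition, c_1 = -14, c_2 = -5.
x(ln 4) = (-14)(4^1)(0) + (-5)(4^5)(1) = -5120.

-5120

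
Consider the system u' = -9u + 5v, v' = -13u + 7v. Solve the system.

Coefficient matrix A = [[-9, 5], [-13, 7]].
Characteristic polynomial det(A - λI) = λ^2 + 2λ + 2 = 0.
Eigenvalues λ = -1 ± i (complex conjugate pair).
For λ=-1+i: an eigenvector is (2,3) - i(-1,-2) = (2 + i, 3 + 2i).
A real fundamental pair from Re and Im of e^((-1+i)t)v: X_1 = e^(-t)(cos(t)·(2,3) + sin(t)·(-1,-2)), X_2 = e^(-t)(sin(t)·(2,3) - cos(t)·(-1,-2)).
General solution: C_1X_1 + C_2X_2.

u(t) = -C_1e^(-t)sin(t) + 2C_1e^(-t)cos(t) + 2C_2e^(-t)sin(t) + C_2e^(-t)cos(t), v(t) = -2C_1e^(-t)sin(t) + 3C_1e^(-t)cos(t) + 3C_2e^(-t)sin(t) + 2C_2e^(-t)cos(t)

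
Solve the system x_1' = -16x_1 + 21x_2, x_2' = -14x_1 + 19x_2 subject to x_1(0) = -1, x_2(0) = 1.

x_1(t) = 5e^(5t) - 6e^(-2t), x_2(t) = 5e^(5t) - 4e^(-2t)

Coefficient matrix A = [[-16, 21], [-14, 19]].
Characteristic polynomial det(A - λI) = λ^2 - 3λ - 10 = 0.
Eigenvalues λ = -2, 5.
For λ=-2: (A-λI) row 1 is [-14, 21], so an eigenvector is (3, 2).
For λ=5: (A-λI) row 1 is [-21, 21], so an eigenvector is (1, 1).
General solution: c_1e^(-2t)(3,2) + c_2e^(5t)(1,1).
Applying x_1(0)=-1, x_2(0)=1 gives c_1=-2, c_2=5.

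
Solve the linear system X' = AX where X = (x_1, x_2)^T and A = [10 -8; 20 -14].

x_1(t) = -C_1e^(-2t)sin(4t) - C_1e^(-2t)cos(4t) - C_2e^(-2t)sin(4t) + C_2e^(-2t)cos(4t), x_2(t) = -2C_1e^(-2t)sin(4t) - C_1e^(-2t)cos(4t) - C_2e^(-2t)sin(4t) + 2C_2e^(-2t)cos(4t)

Coefficient matrix A = [[10, -8], [20, -14]].
Characteristic polynomial det(A - λI) = λ^2 + 4λ + 20 = 0.
Eigenvalues λ = -2 ± 4i (complex conjugate pair).
For λ=-2+4i: an eigenvector is (-1,-1) - i(-1,-2) = (-1 + i, -1 + 2i).
A real fundamental pair from Re and Im of e^((-2+4i)t)v: X_1 = e^(-2t)(cos(4t)·(-1,-1) + sin(4t)·(-1,-2)), X_2 = e^(-2t)(sin(4t)·(-1,-1) - cos(4t)·(-1,-2)).
General solution: C_1X_1 + C_2X_2.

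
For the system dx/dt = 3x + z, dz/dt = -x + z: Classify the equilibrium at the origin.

unstable improper node

A = [[3,1],[-1,1]]; det(A-λI) = λ^2 - 4λ + 4.
repeated λ = 2 with a single eigenvector.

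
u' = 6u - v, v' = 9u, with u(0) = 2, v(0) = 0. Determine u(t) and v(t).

u(t) = 6te^(3t) + 2e^(3t), v(t) = 18te^(3t)

Coefficient matrix A = [[6, -1], [9, 0]].
Characteristic polynomial det(A - λI) = λ^2 - 6λ + 9 = 0.
Single eigenvalue λ = 3 with algebraic multiplicity 2.
Eigenvector v = (-1,-3); generalized eigenvector w with (A-λI)w=v is (0,1).
General solution: e^(3t)[K_1·v + K_2·(t·v + w)].
Applying u(0)=2, v(0)=0 gives K_1=-2, K_2=-6.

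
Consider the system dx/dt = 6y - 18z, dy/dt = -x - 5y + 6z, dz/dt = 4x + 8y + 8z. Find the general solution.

x(t) = -9C_1e^(2t) + 2C_2e^(-3t) - 3C_3e^(4t), y(t) = 3C_1e^(2t) - C_2e^(-3t) + C_3e^(4t), z(t) = 2C_1e^(2t) + C_3e^(4t)

Coefficient matrix A = [[0, 6, -18], [-1, -5, 6], [4, 8, 8]].
det(A - λI) = 0 gives eigenvalues λ = 2, -3, 4.
For λ=2: eigenvector (-9,3,2).
For λ=-3: eigenvector (2,-1,0).
For λ=4: eigenvector (-3,1,1).
General solution: C_1e^(2t)(-9,3,2) + C_2e^(-3t)(2,-1,0) + C_3e^(4t)(-3,1,1).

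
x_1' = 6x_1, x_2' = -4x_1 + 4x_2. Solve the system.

Coefficient matrix A = [[6, 0], [-4, 4]].
Characteristic polynomial det(A - λI) = λ^2 - 10λ + 24 = 0.
Eigenvalues λ = 6, 4.
For λ=6: (A-λI) row 2 is [-4, -2], so an eigenvector is (-1, 2).
For λ=4: (A-λI) row 1 is [2, 0], so an eigenvector is (0, 1).
General solution: C_1e^(6t)(-1,2) + C_2e^(4t)(0,1).

x_1(t) = -C_1e^(6t), x_2(t) = 2C_1e^(6t) + C_2e^(4t)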